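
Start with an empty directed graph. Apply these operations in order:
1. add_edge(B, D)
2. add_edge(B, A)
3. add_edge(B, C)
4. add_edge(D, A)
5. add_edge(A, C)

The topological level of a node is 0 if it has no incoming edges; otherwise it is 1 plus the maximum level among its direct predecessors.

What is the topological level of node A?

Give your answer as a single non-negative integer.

Answer: 2

Derivation:
Op 1: add_edge(B, D). Edges now: 1
Op 2: add_edge(B, A). Edges now: 2
Op 3: add_edge(B, C). Edges now: 3
Op 4: add_edge(D, A). Edges now: 4
Op 5: add_edge(A, C). Edges now: 5
Compute levels (Kahn BFS):
  sources (in-degree 0): B
  process B: level=0
    B->A: in-degree(A)=1, level(A)>=1
    B->C: in-degree(C)=1, level(C)>=1
    B->D: in-degree(D)=0, level(D)=1, enqueue
  process D: level=1
    D->A: in-degree(A)=0, level(A)=2, enqueue
  process A: level=2
    A->C: in-degree(C)=0, level(C)=3, enqueue
  process C: level=3
All levels: A:2, B:0, C:3, D:1
level(A) = 2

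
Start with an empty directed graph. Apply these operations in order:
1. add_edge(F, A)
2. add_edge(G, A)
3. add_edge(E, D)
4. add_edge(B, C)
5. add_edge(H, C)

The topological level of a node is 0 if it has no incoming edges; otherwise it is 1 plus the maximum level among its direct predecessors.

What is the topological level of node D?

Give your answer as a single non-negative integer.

Answer: 1

Derivation:
Op 1: add_edge(F, A). Edges now: 1
Op 2: add_edge(G, A). Edges now: 2
Op 3: add_edge(E, D). Edges now: 3
Op 4: add_edge(B, C). Edges now: 4
Op 5: add_edge(H, C). Edges now: 5
Compute levels (Kahn BFS):
  sources (in-degree 0): B, E, F, G, H
  process B: level=0
    B->C: in-degree(C)=1, level(C)>=1
  process E: level=0
    E->D: in-degree(D)=0, level(D)=1, enqueue
  process F: level=0
    F->A: in-degree(A)=1, level(A)>=1
  process G: level=0
    G->A: in-degree(A)=0, level(A)=1, enqueue
  process H: level=0
    H->C: in-degree(C)=0, level(C)=1, enqueue
  process D: level=1
  process A: level=1
  process C: level=1
All levels: A:1, B:0, C:1, D:1, E:0, F:0, G:0, H:0
level(D) = 1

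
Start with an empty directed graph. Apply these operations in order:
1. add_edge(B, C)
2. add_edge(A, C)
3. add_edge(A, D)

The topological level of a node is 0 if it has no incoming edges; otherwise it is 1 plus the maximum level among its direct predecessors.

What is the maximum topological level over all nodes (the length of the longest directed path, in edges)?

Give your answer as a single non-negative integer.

Answer: 1

Derivation:
Op 1: add_edge(B, C). Edges now: 1
Op 2: add_edge(A, C). Edges now: 2
Op 3: add_edge(A, D). Edges now: 3
Compute levels (Kahn BFS):
  sources (in-degree 0): A, B
  process A: level=0
    A->C: in-degree(C)=1, level(C)>=1
    A->D: in-degree(D)=0, level(D)=1, enqueue
  process B: level=0
    B->C: in-degree(C)=0, level(C)=1, enqueue
  process D: level=1
  process C: level=1
All levels: A:0, B:0, C:1, D:1
max level = 1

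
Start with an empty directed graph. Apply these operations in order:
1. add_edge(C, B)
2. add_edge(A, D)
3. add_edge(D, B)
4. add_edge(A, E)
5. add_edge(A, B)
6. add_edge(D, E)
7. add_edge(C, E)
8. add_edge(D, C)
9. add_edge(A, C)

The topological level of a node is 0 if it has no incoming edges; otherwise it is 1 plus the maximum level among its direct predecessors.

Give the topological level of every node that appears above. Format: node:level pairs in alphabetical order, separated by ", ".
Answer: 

Answer: A:0, B:3, C:2, D:1, E:3

Derivation:
Op 1: add_edge(C, B). Edges now: 1
Op 2: add_edge(A, D). Edges now: 2
Op 3: add_edge(D, B). Edges now: 3
Op 4: add_edge(A, E). Edges now: 4
Op 5: add_edge(A, B). Edges now: 5
Op 6: add_edge(D, E). Edges now: 6
Op 7: add_edge(C, E). Edges now: 7
Op 8: add_edge(D, C). Edges now: 8
Op 9: add_edge(A, C). Edges now: 9
Compute levels (Kahn BFS):
  sources (in-degree 0): A
  process A: level=0
    A->B: in-degree(B)=2, level(B)>=1
    A->C: in-degree(C)=1, level(C)>=1
    A->D: in-degree(D)=0, level(D)=1, enqueue
    A->E: in-degree(E)=2, level(E)>=1
  process D: level=1
    D->B: in-degree(B)=1, level(B)>=2
    D->C: in-degree(C)=0, level(C)=2, enqueue
    D->E: in-degree(E)=1, level(E)>=2
  process C: level=2
    C->B: in-degree(B)=0, level(B)=3, enqueue
    C->E: in-degree(E)=0, level(E)=3, enqueue
  process B: level=3
  process E: level=3
All levels: A:0, B:3, C:2, D:1, E:3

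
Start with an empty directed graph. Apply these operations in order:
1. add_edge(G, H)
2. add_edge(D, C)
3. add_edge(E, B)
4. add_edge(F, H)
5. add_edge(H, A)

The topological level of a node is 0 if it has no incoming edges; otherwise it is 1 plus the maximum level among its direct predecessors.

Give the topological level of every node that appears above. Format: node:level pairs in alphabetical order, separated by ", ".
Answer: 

Op 1: add_edge(G, H). Edges now: 1
Op 2: add_edge(D, C). Edges now: 2
Op 3: add_edge(E, B). Edges now: 3
Op 4: add_edge(F, H). Edges now: 4
Op 5: add_edge(H, A). Edges now: 5
Compute levels (Kahn BFS):
  sources (in-degree 0): D, E, F, G
  process D: level=0
    D->C: in-degree(C)=0, level(C)=1, enqueue
  process E: level=0
    E->B: in-degree(B)=0, level(B)=1, enqueue
  process F: level=0
    F->H: in-degree(H)=1, level(H)>=1
  process G: level=0
    G->H: in-degree(H)=0, level(H)=1, enqueue
  process C: level=1
  process B: level=1
  process H: level=1
    H->A: in-degree(A)=0, level(A)=2, enqueue
  process A: level=2
All levels: A:2, B:1, C:1, D:0, E:0, F:0, G:0, H:1

Answer: A:2, B:1, C:1, D:0, E:0, F:0, G:0, H:1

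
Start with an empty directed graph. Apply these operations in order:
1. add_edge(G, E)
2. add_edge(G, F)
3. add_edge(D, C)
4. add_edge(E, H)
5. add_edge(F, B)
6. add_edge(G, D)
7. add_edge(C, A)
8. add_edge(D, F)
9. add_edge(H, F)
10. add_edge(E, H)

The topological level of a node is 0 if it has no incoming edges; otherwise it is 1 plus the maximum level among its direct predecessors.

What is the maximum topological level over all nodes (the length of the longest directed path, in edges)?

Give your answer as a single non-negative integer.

Op 1: add_edge(G, E). Edges now: 1
Op 2: add_edge(G, F). Edges now: 2
Op 3: add_edge(D, C). Edges now: 3
Op 4: add_edge(E, H). Edges now: 4
Op 5: add_edge(F, B). Edges now: 5
Op 6: add_edge(G, D). Edges now: 6
Op 7: add_edge(C, A). Edges now: 7
Op 8: add_edge(D, F). Edges now: 8
Op 9: add_edge(H, F). Edges now: 9
Op 10: add_edge(E, H) (duplicate, no change). Edges now: 9
Compute levels (Kahn BFS):
  sources (in-degree 0): G
  process G: level=0
    G->D: in-degree(D)=0, level(D)=1, enqueue
    G->E: in-degree(E)=0, level(E)=1, enqueue
    G->F: in-degree(F)=2, level(F)>=1
  process D: level=1
    D->C: in-degree(C)=0, level(C)=2, enqueue
    D->F: in-degree(F)=1, level(F)>=2
  process E: level=1
    E->H: in-degree(H)=0, level(H)=2, enqueue
  process C: level=2
    C->A: in-degree(A)=0, level(A)=3, enqueue
  process H: level=2
    H->F: in-degree(F)=0, level(F)=3, enqueue
  process A: level=3
  process F: level=3
    F->B: in-degree(B)=0, level(B)=4, enqueue
  process B: level=4
All levels: A:3, B:4, C:2, D:1, E:1, F:3, G:0, H:2
max level = 4

Answer: 4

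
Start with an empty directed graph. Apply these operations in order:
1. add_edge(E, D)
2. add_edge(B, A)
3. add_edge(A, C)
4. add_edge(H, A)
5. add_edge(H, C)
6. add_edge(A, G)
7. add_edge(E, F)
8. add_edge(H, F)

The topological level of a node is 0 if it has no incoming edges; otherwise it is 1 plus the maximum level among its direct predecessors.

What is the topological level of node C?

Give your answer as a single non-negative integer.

Op 1: add_edge(E, D). Edges now: 1
Op 2: add_edge(B, A). Edges now: 2
Op 3: add_edge(A, C). Edges now: 3
Op 4: add_edge(H, A). Edges now: 4
Op 5: add_edge(H, C). Edges now: 5
Op 6: add_edge(A, G). Edges now: 6
Op 7: add_edge(E, F). Edges now: 7
Op 8: add_edge(H, F). Edges now: 8
Compute levels (Kahn BFS):
  sources (in-degree 0): B, E, H
  process B: level=0
    B->A: in-degree(A)=1, level(A)>=1
  process E: level=0
    E->D: in-degree(D)=0, level(D)=1, enqueue
    E->F: in-degree(F)=1, level(F)>=1
  process H: level=0
    H->A: in-degree(A)=0, level(A)=1, enqueue
    H->C: in-degree(C)=1, level(C)>=1
    H->F: in-degree(F)=0, level(F)=1, enqueue
  process D: level=1
  process A: level=1
    A->C: in-degree(C)=0, level(C)=2, enqueue
    A->G: in-degree(G)=0, level(G)=2, enqueue
  process F: level=1
  process C: level=2
  process G: level=2
All levels: A:1, B:0, C:2, D:1, E:0, F:1, G:2, H:0
level(C) = 2

Answer: 2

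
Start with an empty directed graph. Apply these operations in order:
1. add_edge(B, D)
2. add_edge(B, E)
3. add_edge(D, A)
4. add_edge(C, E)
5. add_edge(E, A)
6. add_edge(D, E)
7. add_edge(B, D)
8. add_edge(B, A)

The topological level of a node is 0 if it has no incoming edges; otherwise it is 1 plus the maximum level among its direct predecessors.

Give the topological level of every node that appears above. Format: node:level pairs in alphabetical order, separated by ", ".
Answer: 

Op 1: add_edge(B, D). Edges now: 1
Op 2: add_edge(B, E). Edges now: 2
Op 3: add_edge(D, A). Edges now: 3
Op 4: add_edge(C, E). Edges now: 4
Op 5: add_edge(E, A). Edges now: 5
Op 6: add_edge(D, E). Edges now: 6
Op 7: add_edge(B, D) (duplicate, no change). Edges now: 6
Op 8: add_edge(B, A). Edges now: 7
Compute levels (Kahn BFS):
  sources (in-degree 0): B, C
  process B: level=0
    B->A: in-degree(A)=2, level(A)>=1
    B->D: in-degree(D)=0, level(D)=1, enqueue
    B->E: in-degree(E)=2, level(E)>=1
  process C: level=0
    C->E: in-degree(E)=1, level(E)>=1
  process D: level=1
    D->A: in-degree(A)=1, level(A)>=2
    D->E: in-degree(E)=0, level(E)=2, enqueue
  process E: level=2
    E->A: in-degree(A)=0, level(A)=3, enqueue
  process A: level=3
All levels: A:3, B:0, C:0, D:1, E:2

Answer: A:3, B:0, C:0, D:1, E:2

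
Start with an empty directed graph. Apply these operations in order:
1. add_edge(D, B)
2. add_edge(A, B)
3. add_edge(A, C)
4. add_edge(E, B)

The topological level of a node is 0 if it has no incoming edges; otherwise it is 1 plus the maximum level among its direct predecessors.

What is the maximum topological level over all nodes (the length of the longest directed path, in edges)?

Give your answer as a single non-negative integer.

Answer: 1

Derivation:
Op 1: add_edge(D, B). Edges now: 1
Op 2: add_edge(A, B). Edges now: 2
Op 3: add_edge(A, C). Edges now: 3
Op 4: add_edge(E, B). Edges now: 4
Compute levels (Kahn BFS):
  sources (in-degree 0): A, D, E
  process A: level=0
    A->B: in-degree(B)=2, level(B)>=1
    A->C: in-degree(C)=0, level(C)=1, enqueue
  process D: level=0
    D->B: in-degree(B)=1, level(B)>=1
  process E: level=0
    E->B: in-degree(B)=0, level(B)=1, enqueue
  process C: level=1
  process B: level=1
All levels: A:0, B:1, C:1, D:0, E:0
max level = 1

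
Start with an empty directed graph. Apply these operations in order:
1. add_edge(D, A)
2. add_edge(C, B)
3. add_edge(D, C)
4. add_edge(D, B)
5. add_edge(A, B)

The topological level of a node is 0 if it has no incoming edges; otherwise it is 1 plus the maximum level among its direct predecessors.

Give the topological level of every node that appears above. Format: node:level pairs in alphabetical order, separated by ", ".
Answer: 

Op 1: add_edge(D, A). Edges now: 1
Op 2: add_edge(C, B). Edges now: 2
Op 3: add_edge(D, C). Edges now: 3
Op 4: add_edge(D, B). Edges now: 4
Op 5: add_edge(A, B). Edges now: 5
Compute levels (Kahn BFS):
  sources (in-degree 0): D
  process D: level=0
    D->A: in-degree(A)=0, level(A)=1, enqueue
    D->B: in-degree(B)=2, level(B)>=1
    D->C: in-degree(C)=0, level(C)=1, enqueue
  process A: level=1
    A->B: in-degree(B)=1, level(B)>=2
  process C: level=1
    C->B: in-degree(B)=0, level(B)=2, enqueue
  process B: level=2
All levels: A:1, B:2, C:1, D:0

Answer: A:1, B:2, C:1, D:0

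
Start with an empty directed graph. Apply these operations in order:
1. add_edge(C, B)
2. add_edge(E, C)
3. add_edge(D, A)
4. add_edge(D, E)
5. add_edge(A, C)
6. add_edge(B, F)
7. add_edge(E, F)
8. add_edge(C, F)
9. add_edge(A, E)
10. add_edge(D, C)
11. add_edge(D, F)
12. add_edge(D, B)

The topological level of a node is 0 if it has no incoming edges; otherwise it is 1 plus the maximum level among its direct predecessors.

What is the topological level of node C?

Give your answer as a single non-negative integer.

Op 1: add_edge(C, B). Edges now: 1
Op 2: add_edge(E, C). Edges now: 2
Op 3: add_edge(D, A). Edges now: 3
Op 4: add_edge(D, E). Edges now: 4
Op 5: add_edge(A, C). Edges now: 5
Op 6: add_edge(B, F). Edges now: 6
Op 7: add_edge(E, F). Edges now: 7
Op 8: add_edge(C, F). Edges now: 8
Op 9: add_edge(A, E). Edges now: 9
Op 10: add_edge(D, C). Edges now: 10
Op 11: add_edge(D, F). Edges now: 11
Op 12: add_edge(D, B). Edges now: 12
Compute levels (Kahn BFS):
  sources (in-degree 0): D
  process D: level=0
    D->A: in-degree(A)=0, level(A)=1, enqueue
    D->B: in-degree(B)=1, level(B)>=1
    D->C: in-degree(C)=2, level(C)>=1
    D->E: in-degree(E)=1, level(E)>=1
    D->F: in-degree(F)=3, level(F)>=1
  process A: level=1
    A->C: in-degree(C)=1, level(C)>=2
    A->E: in-degree(E)=0, level(E)=2, enqueue
  process E: level=2
    E->C: in-degree(C)=0, level(C)=3, enqueue
    E->F: in-degree(F)=2, level(F)>=3
  process C: level=3
    C->B: in-degree(B)=0, level(B)=4, enqueue
    C->F: in-degree(F)=1, level(F)>=4
  process B: level=4
    B->F: in-degree(F)=0, level(F)=5, enqueue
  process F: level=5
All levels: A:1, B:4, C:3, D:0, E:2, F:5
level(C) = 3

Answer: 3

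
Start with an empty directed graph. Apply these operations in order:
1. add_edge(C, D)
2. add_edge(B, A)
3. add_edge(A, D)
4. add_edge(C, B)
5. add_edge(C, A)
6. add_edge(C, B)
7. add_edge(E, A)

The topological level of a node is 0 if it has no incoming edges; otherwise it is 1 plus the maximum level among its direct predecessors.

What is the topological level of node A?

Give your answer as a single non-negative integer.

Answer: 2

Derivation:
Op 1: add_edge(C, D). Edges now: 1
Op 2: add_edge(B, A). Edges now: 2
Op 3: add_edge(A, D). Edges now: 3
Op 4: add_edge(C, B). Edges now: 4
Op 5: add_edge(C, A). Edges now: 5
Op 6: add_edge(C, B) (duplicate, no change). Edges now: 5
Op 7: add_edge(E, A). Edges now: 6
Compute levels (Kahn BFS):
  sources (in-degree 0): C, E
  process C: level=0
    C->A: in-degree(A)=2, level(A)>=1
    C->B: in-degree(B)=0, level(B)=1, enqueue
    C->D: in-degree(D)=1, level(D)>=1
  process E: level=0
    E->A: in-degree(A)=1, level(A)>=1
  process B: level=1
    B->A: in-degree(A)=0, level(A)=2, enqueue
  process A: level=2
    A->D: in-degree(D)=0, level(D)=3, enqueue
  process D: level=3
All levels: A:2, B:1, C:0, D:3, E:0
level(A) = 2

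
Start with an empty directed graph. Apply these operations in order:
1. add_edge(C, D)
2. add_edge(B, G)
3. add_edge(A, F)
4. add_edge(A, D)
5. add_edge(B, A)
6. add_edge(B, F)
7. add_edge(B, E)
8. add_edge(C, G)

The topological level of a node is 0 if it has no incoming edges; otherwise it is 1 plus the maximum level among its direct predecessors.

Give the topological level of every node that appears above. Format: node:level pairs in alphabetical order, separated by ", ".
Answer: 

Op 1: add_edge(C, D). Edges now: 1
Op 2: add_edge(B, G). Edges now: 2
Op 3: add_edge(A, F). Edges now: 3
Op 4: add_edge(A, D). Edges now: 4
Op 5: add_edge(B, A). Edges now: 5
Op 6: add_edge(B, F). Edges now: 6
Op 7: add_edge(B, E). Edges now: 7
Op 8: add_edge(C, G). Edges now: 8
Compute levels (Kahn BFS):
  sources (in-degree 0): B, C
  process B: level=0
    B->A: in-degree(A)=0, level(A)=1, enqueue
    B->E: in-degree(E)=0, level(E)=1, enqueue
    B->F: in-degree(F)=1, level(F)>=1
    B->G: in-degree(G)=1, level(G)>=1
  process C: level=0
    C->D: in-degree(D)=1, level(D)>=1
    C->G: in-degree(G)=0, level(G)=1, enqueue
  process A: level=1
    A->D: in-degree(D)=0, level(D)=2, enqueue
    A->F: in-degree(F)=0, level(F)=2, enqueue
  process E: level=1
  process G: level=1
  process D: level=2
  process F: level=2
All levels: A:1, B:0, C:0, D:2, E:1, F:2, G:1

Answer: A:1, B:0, C:0, D:2, E:1, F:2, G:1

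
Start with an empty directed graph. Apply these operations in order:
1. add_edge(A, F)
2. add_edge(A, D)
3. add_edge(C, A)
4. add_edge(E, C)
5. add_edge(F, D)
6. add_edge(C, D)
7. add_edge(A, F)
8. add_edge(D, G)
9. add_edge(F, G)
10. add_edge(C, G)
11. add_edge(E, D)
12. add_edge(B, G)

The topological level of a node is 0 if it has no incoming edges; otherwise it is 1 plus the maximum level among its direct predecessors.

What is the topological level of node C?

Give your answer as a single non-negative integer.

Op 1: add_edge(A, F). Edges now: 1
Op 2: add_edge(A, D). Edges now: 2
Op 3: add_edge(C, A). Edges now: 3
Op 4: add_edge(E, C). Edges now: 4
Op 5: add_edge(F, D). Edges now: 5
Op 6: add_edge(C, D). Edges now: 6
Op 7: add_edge(A, F) (duplicate, no change). Edges now: 6
Op 8: add_edge(D, G). Edges now: 7
Op 9: add_edge(F, G). Edges now: 8
Op 10: add_edge(C, G). Edges now: 9
Op 11: add_edge(E, D). Edges now: 10
Op 12: add_edge(B, G). Edges now: 11
Compute levels (Kahn BFS):
  sources (in-degree 0): B, E
  process B: level=0
    B->G: in-degree(G)=3, level(G)>=1
  process E: level=0
    E->C: in-degree(C)=0, level(C)=1, enqueue
    E->D: in-degree(D)=3, level(D)>=1
  process C: level=1
    C->A: in-degree(A)=0, level(A)=2, enqueue
    C->D: in-degree(D)=2, level(D)>=2
    C->G: in-degree(G)=2, level(G)>=2
  process A: level=2
    A->D: in-degree(D)=1, level(D)>=3
    A->F: in-degree(F)=0, level(F)=3, enqueue
  process F: level=3
    F->D: in-degree(D)=0, level(D)=4, enqueue
    F->G: in-degree(G)=1, level(G)>=4
  process D: level=4
    D->G: in-degree(G)=0, level(G)=5, enqueue
  process G: level=5
All levels: A:2, B:0, C:1, D:4, E:0, F:3, G:5
level(C) = 1

Answer: 1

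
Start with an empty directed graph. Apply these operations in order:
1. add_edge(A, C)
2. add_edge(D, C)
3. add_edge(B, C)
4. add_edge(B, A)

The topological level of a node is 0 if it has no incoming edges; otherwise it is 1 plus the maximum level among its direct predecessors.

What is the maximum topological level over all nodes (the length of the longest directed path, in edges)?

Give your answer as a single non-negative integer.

Op 1: add_edge(A, C). Edges now: 1
Op 2: add_edge(D, C). Edges now: 2
Op 3: add_edge(B, C). Edges now: 3
Op 4: add_edge(B, A). Edges now: 4
Compute levels (Kahn BFS):
  sources (in-degree 0): B, D
  process B: level=0
    B->A: in-degree(A)=0, level(A)=1, enqueue
    B->C: in-degree(C)=2, level(C)>=1
  process D: level=0
    D->C: in-degree(C)=1, level(C)>=1
  process A: level=1
    A->C: in-degree(C)=0, level(C)=2, enqueue
  process C: level=2
All levels: A:1, B:0, C:2, D:0
max level = 2

Answer: 2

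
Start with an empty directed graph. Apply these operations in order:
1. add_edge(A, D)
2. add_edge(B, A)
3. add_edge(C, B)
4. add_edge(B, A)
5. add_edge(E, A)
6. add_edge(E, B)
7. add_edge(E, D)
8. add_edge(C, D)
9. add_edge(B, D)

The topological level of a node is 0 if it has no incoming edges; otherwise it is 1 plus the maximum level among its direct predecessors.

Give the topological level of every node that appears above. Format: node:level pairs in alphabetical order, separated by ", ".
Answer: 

Answer: A:2, B:1, C:0, D:3, E:0

Derivation:
Op 1: add_edge(A, D). Edges now: 1
Op 2: add_edge(B, A). Edges now: 2
Op 3: add_edge(C, B). Edges now: 3
Op 4: add_edge(B, A) (duplicate, no change). Edges now: 3
Op 5: add_edge(E, A). Edges now: 4
Op 6: add_edge(E, B). Edges now: 5
Op 7: add_edge(E, D). Edges now: 6
Op 8: add_edge(C, D). Edges now: 7
Op 9: add_edge(B, D). Edges now: 8
Compute levels (Kahn BFS):
  sources (in-degree 0): C, E
  process C: level=0
    C->B: in-degree(B)=1, level(B)>=1
    C->D: in-degree(D)=3, level(D)>=1
  process E: level=0
    E->A: in-degree(A)=1, level(A)>=1
    E->B: in-degree(B)=0, level(B)=1, enqueue
    E->D: in-degree(D)=2, level(D)>=1
  process B: level=1
    B->A: in-degree(A)=0, level(A)=2, enqueue
    B->D: in-degree(D)=1, level(D)>=2
  process A: level=2
    A->D: in-degree(D)=0, level(D)=3, enqueue
  process D: level=3
All levels: A:2, B:1, C:0, D:3, E:0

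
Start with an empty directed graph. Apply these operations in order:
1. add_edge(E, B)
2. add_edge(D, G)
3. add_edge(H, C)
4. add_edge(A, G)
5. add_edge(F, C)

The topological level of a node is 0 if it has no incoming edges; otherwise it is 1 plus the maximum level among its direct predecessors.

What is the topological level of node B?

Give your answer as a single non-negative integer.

Answer: 1

Derivation:
Op 1: add_edge(E, B). Edges now: 1
Op 2: add_edge(D, G). Edges now: 2
Op 3: add_edge(H, C). Edges now: 3
Op 4: add_edge(A, G). Edges now: 4
Op 5: add_edge(F, C). Edges now: 5
Compute levels (Kahn BFS):
  sources (in-degree 0): A, D, E, F, H
  process A: level=0
    A->G: in-degree(G)=1, level(G)>=1
  process D: level=0
    D->G: in-degree(G)=0, level(G)=1, enqueue
  process E: level=0
    E->B: in-degree(B)=0, level(B)=1, enqueue
  process F: level=0
    F->C: in-degree(C)=1, level(C)>=1
  process H: level=0
    H->C: in-degree(C)=0, level(C)=1, enqueue
  process G: level=1
  process B: level=1
  process C: level=1
All levels: A:0, B:1, C:1, D:0, E:0, F:0, G:1, H:0
level(B) = 1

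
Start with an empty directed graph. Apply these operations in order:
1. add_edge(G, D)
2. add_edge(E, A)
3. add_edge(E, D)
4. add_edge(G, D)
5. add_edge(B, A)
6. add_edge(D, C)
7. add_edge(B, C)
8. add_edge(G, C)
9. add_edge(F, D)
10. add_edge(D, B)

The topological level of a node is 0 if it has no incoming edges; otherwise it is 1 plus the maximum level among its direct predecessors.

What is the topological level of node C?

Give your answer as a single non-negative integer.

Op 1: add_edge(G, D). Edges now: 1
Op 2: add_edge(E, A). Edges now: 2
Op 3: add_edge(E, D). Edges now: 3
Op 4: add_edge(G, D) (duplicate, no change). Edges now: 3
Op 5: add_edge(B, A). Edges now: 4
Op 6: add_edge(D, C). Edges now: 5
Op 7: add_edge(B, C). Edges now: 6
Op 8: add_edge(G, C). Edges now: 7
Op 9: add_edge(F, D). Edges now: 8
Op 10: add_edge(D, B). Edges now: 9
Compute levels (Kahn BFS):
  sources (in-degree 0): E, F, G
  process E: level=0
    E->A: in-degree(A)=1, level(A)>=1
    E->D: in-degree(D)=2, level(D)>=1
  process F: level=0
    F->D: in-degree(D)=1, level(D)>=1
  process G: level=0
    G->C: in-degree(C)=2, level(C)>=1
    G->D: in-degree(D)=0, level(D)=1, enqueue
  process D: level=1
    D->B: in-degree(B)=0, level(B)=2, enqueue
    D->C: in-degree(C)=1, level(C)>=2
  process B: level=2
    B->A: in-degree(A)=0, level(A)=3, enqueue
    B->C: in-degree(C)=0, level(C)=3, enqueue
  process A: level=3
  process C: level=3
All levels: A:3, B:2, C:3, D:1, E:0, F:0, G:0
level(C) = 3

Answer: 3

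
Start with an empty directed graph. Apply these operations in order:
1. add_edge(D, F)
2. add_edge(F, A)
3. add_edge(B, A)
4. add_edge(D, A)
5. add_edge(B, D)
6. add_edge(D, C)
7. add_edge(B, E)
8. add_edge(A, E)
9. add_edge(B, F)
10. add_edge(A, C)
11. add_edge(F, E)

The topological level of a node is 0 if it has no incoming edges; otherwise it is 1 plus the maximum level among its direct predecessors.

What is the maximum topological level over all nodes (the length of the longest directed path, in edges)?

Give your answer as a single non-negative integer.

Answer: 4

Derivation:
Op 1: add_edge(D, F). Edges now: 1
Op 2: add_edge(F, A). Edges now: 2
Op 3: add_edge(B, A). Edges now: 3
Op 4: add_edge(D, A). Edges now: 4
Op 5: add_edge(B, D). Edges now: 5
Op 6: add_edge(D, C). Edges now: 6
Op 7: add_edge(B, E). Edges now: 7
Op 8: add_edge(A, E). Edges now: 8
Op 9: add_edge(B, F). Edges now: 9
Op 10: add_edge(A, C). Edges now: 10
Op 11: add_edge(F, E). Edges now: 11
Compute levels (Kahn BFS):
  sources (in-degree 0): B
  process B: level=0
    B->A: in-degree(A)=2, level(A)>=1
    B->D: in-degree(D)=0, level(D)=1, enqueue
    B->E: in-degree(E)=2, level(E)>=1
    B->F: in-degree(F)=1, level(F)>=1
  process D: level=1
    D->A: in-degree(A)=1, level(A)>=2
    D->C: in-degree(C)=1, level(C)>=2
    D->F: in-degree(F)=0, level(F)=2, enqueue
  process F: level=2
    F->A: in-degree(A)=0, level(A)=3, enqueue
    F->E: in-degree(E)=1, level(E)>=3
  process A: level=3
    A->C: in-degree(C)=0, level(C)=4, enqueue
    A->E: in-degree(E)=0, level(E)=4, enqueue
  process C: level=4
  process E: level=4
All levels: A:3, B:0, C:4, D:1, E:4, F:2
max level = 4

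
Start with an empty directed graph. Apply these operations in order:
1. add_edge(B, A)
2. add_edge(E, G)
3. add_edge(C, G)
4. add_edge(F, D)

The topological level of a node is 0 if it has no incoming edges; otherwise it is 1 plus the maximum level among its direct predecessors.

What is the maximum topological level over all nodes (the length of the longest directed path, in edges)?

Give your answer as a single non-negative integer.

Answer: 1

Derivation:
Op 1: add_edge(B, A). Edges now: 1
Op 2: add_edge(E, G). Edges now: 2
Op 3: add_edge(C, G). Edges now: 3
Op 4: add_edge(F, D). Edges now: 4
Compute levels (Kahn BFS):
  sources (in-degree 0): B, C, E, F
  process B: level=0
    B->A: in-degree(A)=0, level(A)=1, enqueue
  process C: level=0
    C->G: in-degree(G)=1, level(G)>=1
  process E: level=0
    E->G: in-degree(G)=0, level(G)=1, enqueue
  process F: level=0
    F->D: in-degree(D)=0, level(D)=1, enqueue
  process A: level=1
  process G: level=1
  process D: level=1
All levels: A:1, B:0, C:0, D:1, E:0, F:0, G:1
max level = 1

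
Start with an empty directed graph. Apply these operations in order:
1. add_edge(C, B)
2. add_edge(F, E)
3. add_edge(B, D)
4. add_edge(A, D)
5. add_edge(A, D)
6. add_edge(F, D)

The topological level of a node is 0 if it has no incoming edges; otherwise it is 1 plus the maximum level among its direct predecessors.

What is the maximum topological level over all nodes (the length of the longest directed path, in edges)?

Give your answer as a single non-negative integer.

Op 1: add_edge(C, B). Edges now: 1
Op 2: add_edge(F, E). Edges now: 2
Op 3: add_edge(B, D). Edges now: 3
Op 4: add_edge(A, D). Edges now: 4
Op 5: add_edge(A, D) (duplicate, no change). Edges now: 4
Op 6: add_edge(F, D). Edges now: 5
Compute levels (Kahn BFS):
  sources (in-degree 0): A, C, F
  process A: level=0
    A->D: in-degree(D)=2, level(D)>=1
  process C: level=0
    C->B: in-degree(B)=0, level(B)=1, enqueue
  process F: level=0
    F->D: in-degree(D)=1, level(D)>=1
    F->E: in-degree(E)=0, level(E)=1, enqueue
  process B: level=1
    B->D: in-degree(D)=0, level(D)=2, enqueue
  process E: level=1
  process D: level=2
All levels: A:0, B:1, C:0, D:2, E:1, F:0
max level = 2

Answer: 2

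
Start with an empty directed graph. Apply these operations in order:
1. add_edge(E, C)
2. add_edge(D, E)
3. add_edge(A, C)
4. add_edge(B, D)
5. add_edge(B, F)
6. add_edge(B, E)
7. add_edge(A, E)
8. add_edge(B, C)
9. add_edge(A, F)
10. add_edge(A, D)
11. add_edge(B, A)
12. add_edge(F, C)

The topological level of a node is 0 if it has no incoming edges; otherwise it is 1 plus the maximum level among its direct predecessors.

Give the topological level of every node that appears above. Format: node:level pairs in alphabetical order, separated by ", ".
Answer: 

Op 1: add_edge(E, C). Edges now: 1
Op 2: add_edge(D, E). Edges now: 2
Op 3: add_edge(A, C). Edges now: 3
Op 4: add_edge(B, D). Edges now: 4
Op 5: add_edge(B, F). Edges now: 5
Op 6: add_edge(B, E). Edges now: 6
Op 7: add_edge(A, E). Edges now: 7
Op 8: add_edge(B, C). Edges now: 8
Op 9: add_edge(A, F). Edges now: 9
Op 10: add_edge(A, D). Edges now: 10
Op 11: add_edge(B, A). Edges now: 11
Op 12: add_edge(F, C). Edges now: 12
Compute levels (Kahn BFS):
  sources (in-degree 0): B
  process B: level=0
    B->A: in-degree(A)=0, level(A)=1, enqueue
    B->C: in-degree(C)=3, level(C)>=1
    B->D: in-degree(D)=1, level(D)>=1
    B->E: in-degree(E)=2, level(E)>=1
    B->F: in-degree(F)=1, level(F)>=1
  process A: level=1
    A->C: in-degree(C)=2, level(C)>=2
    A->D: in-degree(D)=0, level(D)=2, enqueue
    A->E: in-degree(E)=1, level(E)>=2
    A->F: in-degree(F)=0, level(F)=2, enqueue
  process D: level=2
    D->E: in-degree(E)=0, level(E)=3, enqueue
  process F: level=2
    F->C: in-degree(C)=1, level(C)>=3
  process E: level=3
    E->C: in-degree(C)=0, level(C)=4, enqueue
  process C: level=4
All levels: A:1, B:0, C:4, D:2, E:3, F:2

Answer: A:1, B:0, C:4, D:2, E:3, F:2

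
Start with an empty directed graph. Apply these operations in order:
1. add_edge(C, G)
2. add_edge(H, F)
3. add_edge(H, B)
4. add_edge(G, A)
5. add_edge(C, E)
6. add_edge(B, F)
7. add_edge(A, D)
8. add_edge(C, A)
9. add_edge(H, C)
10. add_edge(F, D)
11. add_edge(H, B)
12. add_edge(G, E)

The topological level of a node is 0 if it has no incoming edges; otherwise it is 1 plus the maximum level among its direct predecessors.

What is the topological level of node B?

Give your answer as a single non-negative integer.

Op 1: add_edge(C, G). Edges now: 1
Op 2: add_edge(H, F). Edges now: 2
Op 3: add_edge(H, B). Edges now: 3
Op 4: add_edge(G, A). Edges now: 4
Op 5: add_edge(C, E). Edges now: 5
Op 6: add_edge(B, F). Edges now: 6
Op 7: add_edge(A, D). Edges now: 7
Op 8: add_edge(C, A). Edges now: 8
Op 9: add_edge(H, C). Edges now: 9
Op 10: add_edge(F, D). Edges now: 10
Op 11: add_edge(H, B) (duplicate, no change). Edges now: 10
Op 12: add_edge(G, E). Edges now: 11
Compute levels (Kahn BFS):
  sources (in-degree 0): H
  process H: level=0
    H->B: in-degree(B)=0, level(B)=1, enqueue
    H->C: in-degree(C)=0, level(C)=1, enqueue
    H->F: in-degree(F)=1, level(F)>=1
  process B: level=1
    B->F: in-degree(F)=0, level(F)=2, enqueue
  process C: level=1
    C->A: in-degree(A)=1, level(A)>=2
    C->E: in-degree(E)=1, level(E)>=2
    C->G: in-degree(G)=0, level(G)=2, enqueue
  process F: level=2
    F->D: in-degree(D)=1, level(D)>=3
  process G: level=2
    G->A: in-degree(A)=0, level(A)=3, enqueue
    G->E: in-degree(E)=0, level(E)=3, enqueue
  process A: level=3
    A->D: in-degree(D)=0, level(D)=4, enqueue
  process E: level=3
  process D: level=4
All levels: A:3, B:1, C:1, D:4, E:3, F:2, G:2, H:0
level(B) = 1

Answer: 1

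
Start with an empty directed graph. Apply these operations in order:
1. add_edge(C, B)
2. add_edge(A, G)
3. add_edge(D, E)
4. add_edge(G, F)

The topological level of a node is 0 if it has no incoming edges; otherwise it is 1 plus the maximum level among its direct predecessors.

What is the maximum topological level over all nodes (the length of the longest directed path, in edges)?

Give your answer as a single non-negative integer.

Op 1: add_edge(C, B). Edges now: 1
Op 2: add_edge(A, G). Edges now: 2
Op 3: add_edge(D, E). Edges now: 3
Op 4: add_edge(G, F). Edges now: 4
Compute levels (Kahn BFS):
  sources (in-degree 0): A, C, D
  process A: level=0
    A->G: in-degree(G)=0, level(G)=1, enqueue
  process C: level=0
    C->B: in-degree(B)=0, level(B)=1, enqueue
  process D: level=0
    D->E: in-degree(E)=0, level(E)=1, enqueue
  process G: level=1
    G->F: in-degree(F)=0, level(F)=2, enqueue
  process B: level=1
  process E: level=1
  process F: level=2
All levels: A:0, B:1, C:0, D:0, E:1, F:2, G:1
max level = 2

Answer: 2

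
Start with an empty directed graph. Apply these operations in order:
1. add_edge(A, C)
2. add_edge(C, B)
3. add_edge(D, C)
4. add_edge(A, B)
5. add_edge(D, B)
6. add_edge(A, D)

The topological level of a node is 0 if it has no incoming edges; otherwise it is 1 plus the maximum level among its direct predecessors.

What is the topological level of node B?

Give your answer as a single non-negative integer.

Answer: 3

Derivation:
Op 1: add_edge(A, C). Edges now: 1
Op 2: add_edge(C, B). Edges now: 2
Op 3: add_edge(D, C). Edges now: 3
Op 4: add_edge(A, B). Edges now: 4
Op 5: add_edge(D, B). Edges now: 5
Op 6: add_edge(A, D). Edges now: 6
Compute levels (Kahn BFS):
  sources (in-degree 0): A
  process A: level=0
    A->B: in-degree(B)=2, level(B)>=1
    A->C: in-degree(C)=1, level(C)>=1
    A->D: in-degree(D)=0, level(D)=1, enqueue
  process D: level=1
    D->B: in-degree(B)=1, level(B)>=2
    D->C: in-degree(C)=0, level(C)=2, enqueue
  process C: level=2
    C->B: in-degree(B)=0, level(B)=3, enqueue
  process B: level=3
All levels: A:0, B:3, C:2, D:1
level(B) = 3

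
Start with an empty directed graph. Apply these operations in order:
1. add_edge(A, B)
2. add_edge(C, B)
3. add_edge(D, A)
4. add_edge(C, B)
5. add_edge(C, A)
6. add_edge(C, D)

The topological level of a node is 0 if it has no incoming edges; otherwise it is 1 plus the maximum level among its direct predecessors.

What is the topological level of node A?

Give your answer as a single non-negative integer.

Answer: 2

Derivation:
Op 1: add_edge(A, B). Edges now: 1
Op 2: add_edge(C, B). Edges now: 2
Op 3: add_edge(D, A). Edges now: 3
Op 4: add_edge(C, B) (duplicate, no change). Edges now: 3
Op 5: add_edge(C, A). Edges now: 4
Op 6: add_edge(C, D). Edges now: 5
Compute levels (Kahn BFS):
  sources (in-degree 0): C
  process C: level=0
    C->A: in-degree(A)=1, level(A)>=1
    C->B: in-degree(B)=1, level(B)>=1
    C->D: in-degree(D)=0, level(D)=1, enqueue
  process D: level=1
    D->A: in-degree(A)=0, level(A)=2, enqueue
  process A: level=2
    A->B: in-degree(B)=0, level(B)=3, enqueue
  process B: level=3
All levels: A:2, B:3, C:0, D:1
level(A) = 2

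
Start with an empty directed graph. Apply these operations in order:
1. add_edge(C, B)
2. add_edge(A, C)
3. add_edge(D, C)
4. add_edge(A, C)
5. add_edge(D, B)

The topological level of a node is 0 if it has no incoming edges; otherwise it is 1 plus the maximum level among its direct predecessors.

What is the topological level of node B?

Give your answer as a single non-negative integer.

Op 1: add_edge(C, B). Edges now: 1
Op 2: add_edge(A, C). Edges now: 2
Op 3: add_edge(D, C). Edges now: 3
Op 4: add_edge(A, C) (duplicate, no change). Edges now: 3
Op 5: add_edge(D, B). Edges now: 4
Compute levels (Kahn BFS):
  sources (in-degree 0): A, D
  process A: level=0
    A->C: in-degree(C)=1, level(C)>=1
  process D: level=0
    D->B: in-degree(B)=1, level(B)>=1
    D->C: in-degree(C)=0, level(C)=1, enqueue
  process C: level=1
    C->B: in-degree(B)=0, level(B)=2, enqueue
  process B: level=2
All levels: A:0, B:2, C:1, D:0
level(B) = 2

Answer: 2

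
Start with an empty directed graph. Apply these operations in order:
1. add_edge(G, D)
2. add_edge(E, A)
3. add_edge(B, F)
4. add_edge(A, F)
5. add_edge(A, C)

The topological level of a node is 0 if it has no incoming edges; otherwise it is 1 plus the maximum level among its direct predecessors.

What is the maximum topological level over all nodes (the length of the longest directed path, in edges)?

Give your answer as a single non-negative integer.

Answer: 2

Derivation:
Op 1: add_edge(G, D). Edges now: 1
Op 2: add_edge(E, A). Edges now: 2
Op 3: add_edge(B, F). Edges now: 3
Op 4: add_edge(A, F). Edges now: 4
Op 5: add_edge(A, C). Edges now: 5
Compute levels (Kahn BFS):
  sources (in-degree 0): B, E, G
  process B: level=0
    B->F: in-degree(F)=1, level(F)>=1
  process E: level=0
    E->A: in-degree(A)=0, level(A)=1, enqueue
  process G: level=0
    G->D: in-degree(D)=0, level(D)=1, enqueue
  process A: level=1
    A->C: in-degree(C)=0, level(C)=2, enqueue
    A->F: in-degree(F)=0, level(F)=2, enqueue
  process D: level=1
  process C: level=2
  process F: level=2
All levels: A:1, B:0, C:2, D:1, E:0, F:2, G:0
max level = 2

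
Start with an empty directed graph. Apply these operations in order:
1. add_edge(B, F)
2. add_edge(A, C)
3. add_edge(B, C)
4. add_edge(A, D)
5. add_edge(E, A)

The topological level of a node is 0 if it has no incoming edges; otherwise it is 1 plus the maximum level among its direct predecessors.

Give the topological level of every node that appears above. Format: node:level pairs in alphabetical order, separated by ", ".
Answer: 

Op 1: add_edge(B, F). Edges now: 1
Op 2: add_edge(A, C). Edges now: 2
Op 3: add_edge(B, C). Edges now: 3
Op 4: add_edge(A, D). Edges now: 4
Op 5: add_edge(E, A). Edges now: 5
Compute levels (Kahn BFS):
  sources (in-degree 0): B, E
  process B: level=0
    B->C: in-degree(C)=1, level(C)>=1
    B->F: in-degree(F)=0, level(F)=1, enqueue
  process E: level=0
    E->A: in-degree(A)=0, level(A)=1, enqueue
  process F: level=1
  process A: level=1
    A->C: in-degree(C)=0, level(C)=2, enqueue
    A->D: in-degree(D)=0, level(D)=2, enqueue
  process C: level=2
  process D: level=2
All levels: A:1, B:0, C:2, D:2, E:0, F:1

Answer: A:1, B:0, C:2, D:2, E:0, F:1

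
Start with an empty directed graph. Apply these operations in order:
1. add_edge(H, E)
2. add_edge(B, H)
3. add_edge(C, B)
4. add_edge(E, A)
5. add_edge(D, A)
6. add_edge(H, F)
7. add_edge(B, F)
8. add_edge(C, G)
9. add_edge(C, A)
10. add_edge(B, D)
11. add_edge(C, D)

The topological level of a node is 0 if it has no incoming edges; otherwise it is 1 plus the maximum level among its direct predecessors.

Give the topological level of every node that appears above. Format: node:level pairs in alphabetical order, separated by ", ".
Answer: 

Op 1: add_edge(H, E). Edges now: 1
Op 2: add_edge(B, H). Edges now: 2
Op 3: add_edge(C, B). Edges now: 3
Op 4: add_edge(E, A). Edges now: 4
Op 5: add_edge(D, A). Edges now: 5
Op 6: add_edge(H, F). Edges now: 6
Op 7: add_edge(B, F). Edges now: 7
Op 8: add_edge(C, G). Edges now: 8
Op 9: add_edge(C, A). Edges now: 9
Op 10: add_edge(B, D). Edges now: 10
Op 11: add_edge(C, D). Edges now: 11
Compute levels (Kahn BFS):
  sources (in-degree 0): C
  process C: level=0
    C->A: in-degree(A)=2, level(A)>=1
    C->B: in-degree(B)=0, level(B)=1, enqueue
    C->D: in-degree(D)=1, level(D)>=1
    C->G: in-degree(G)=0, level(G)=1, enqueue
  process B: level=1
    B->D: in-degree(D)=0, level(D)=2, enqueue
    B->F: in-degree(F)=1, level(F)>=2
    B->H: in-degree(H)=0, level(H)=2, enqueue
  process G: level=1
  process D: level=2
    D->A: in-degree(A)=1, level(A)>=3
  process H: level=2
    H->E: in-degree(E)=0, level(E)=3, enqueue
    H->F: in-degree(F)=0, level(F)=3, enqueue
  process E: level=3
    E->A: in-degree(A)=0, level(A)=4, enqueue
  process F: level=3
  process A: level=4
All levels: A:4, B:1, C:0, D:2, E:3, F:3, G:1, H:2

Answer: A:4, B:1, C:0, D:2, E:3, F:3, G:1, H:2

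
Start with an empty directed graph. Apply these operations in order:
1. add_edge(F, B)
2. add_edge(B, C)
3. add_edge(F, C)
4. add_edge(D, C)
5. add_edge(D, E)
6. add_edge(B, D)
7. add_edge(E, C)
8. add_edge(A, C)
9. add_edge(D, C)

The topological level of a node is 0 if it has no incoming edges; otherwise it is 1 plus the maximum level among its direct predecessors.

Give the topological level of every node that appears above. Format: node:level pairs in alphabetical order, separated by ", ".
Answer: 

Answer: A:0, B:1, C:4, D:2, E:3, F:0

Derivation:
Op 1: add_edge(F, B). Edges now: 1
Op 2: add_edge(B, C). Edges now: 2
Op 3: add_edge(F, C). Edges now: 3
Op 4: add_edge(D, C). Edges now: 4
Op 5: add_edge(D, E). Edges now: 5
Op 6: add_edge(B, D). Edges now: 6
Op 7: add_edge(E, C). Edges now: 7
Op 8: add_edge(A, C). Edges now: 8
Op 9: add_edge(D, C) (duplicate, no change). Edges now: 8
Compute levels (Kahn BFS):
  sources (in-degree 0): A, F
  process A: level=0
    A->C: in-degree(C)=4, level(C)>=1
  process F: level=0
    F->B: in-degree(B)=0, level(B)=1, enqueue
    F->C: in-degree(C)=3, level(C)>=1
  process B: level=1
    B->C: in-degree(C)=2, level(C)>=2
    B->D: in-degree(D)=0, level(D)=2, enqueue
  process D: level=2
    D->C: in-degree(C)=1, level(C)>=3
    D->E: in-degree(E)=0, level(E)=3, enqueue
  process E: level=3
    E->C: in-degree(C)=0, level(C)=4, enqueue
  process C: level=4
All levels: A:0, B:1, C:4, D:2, E:3, F:0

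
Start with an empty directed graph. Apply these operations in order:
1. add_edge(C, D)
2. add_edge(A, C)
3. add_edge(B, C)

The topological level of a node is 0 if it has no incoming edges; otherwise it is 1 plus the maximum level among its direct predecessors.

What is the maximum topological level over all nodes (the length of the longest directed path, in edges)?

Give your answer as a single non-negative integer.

Answer: 2

Derivation:
Op 1: add_edge(C, D). Edges now: 1
Op 2: add_edge(A, C). Edges now: 2
Op 3: add_edge(B, C). Edges now: 3
Compute levels (Kahn BFS):
  sources (in-degree 0): A, B
  process A: level=0
    A->C: in-degree(C)=1, level(C)>=1
  process B: level=0
    B->C: in-degree(C)=0, level(C)=1, enqueue
  process C: level=1
    C->D: in-degree(D)=0, level(D)=2, enqueue
  process D: level=2
All levels: A:0, B:0, C:1, D:2
max level = 2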